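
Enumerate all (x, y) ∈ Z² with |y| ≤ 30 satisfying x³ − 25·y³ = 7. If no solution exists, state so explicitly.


The equation is x³ - 25y³ = 7. For fixed y, x³ = 25·y³ + 7, so a solution requires the RHS to be a perfect cube.
Strategy: iterate y from -30 to 30, compute RHS = 25·y³ + 7, and check whether it is a (positive or negative) perfect cube.
Check small values of y:
  y = 0: RHS = 7 is not a perfect cube.
  y = 1: RHS = 32 is not a perfect cube.
  y = -1: RHS = -18 is not a perfect cube.
  y = 2: RHS = 207 is not a perfect cube.
  y = -2: RHS = -193 is not a perfect cube.
  y = 3: RHS = 682 is not a perfect cube.
  y = -3: RHS = -668 is not a perfect cube.
Continuing the search up to |y| = 30 finds no solutions either.
No (x, y) in the scanned range satisfies the equation.

No integer solutions with |y| ≤ 30.


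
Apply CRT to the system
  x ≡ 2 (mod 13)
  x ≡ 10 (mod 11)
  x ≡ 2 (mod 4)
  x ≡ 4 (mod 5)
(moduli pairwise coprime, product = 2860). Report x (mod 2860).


Product of moduli M = 13 · 11 · 4 · 5 = 2860.
Merge one congruence at a time:
  Start: x ≡ 2 (mod 13).
  Combine with x ≡ 10 (mod 11); new modulus lcm = 143.
    Write x = 2 + 13·t and substitute into x ≡ 10 (mod 11): 13·t ≡ 10 − 2 = 8 (mod 11).
    Reduce coefficients mod 11: 2·t ≡ 8 (mod 11).
    The inverse of 2 mod 11 is 6 (since 2·6 = 12 = 1·11 + 1), so t ≡ 6·8 = 48 ≡ 4 (mod 11).
    Then x = 2 + 13·4 = 54, valid modulo lcm(13, 11) = 143: x ≡ 54 (mod 143).
  Combine with x ≡ 2 (mod 4); new modulus lcm = 572.
    Write x = 54 + 143·t and substitute into x ≡ 2 (mod 4): 143·t ≡ 2 − 54 = -52 (mod 4).
    Reduce coefficients mod 4: 3·t ≡ 0 (mod 4).
    The inverse of 3 mod 4 is 3 (since 3·3 = 9 = 2·4 + 1), so t ≡ 3·0 = 0 ≡ 0 (mod 4).
    Then x = 54 + 143·0 = 54, valid modulo lcm(143, 4) = 572: x ≡ 54 (mod 572).
  Combine with x ≡ 4 (mod 5); new modulus lcm = 2860.
    Write x = 54 + 572·t and substitute into x ≡ 4 (mod 5): 572·t ≡ 4 − 54 = -50 (mod 5).
    Reduce coefficients mod 5: 2·t ≡ 0 (mod 5).
    The inverse of 2 mod 5 is 3 (since 2·3 = 6 = 1·5 + 1), so t ≡ 3·0 = 0 ≡ 0 (mod 5).
    Then x = 54 + 572·0 = 54, valid modulo lcm(572, 5) = 2860: x ≡ 54 (mod 2860).
Verify against each original: 54 mod 13 = 2, 54 mod 11 = 10, 54 mod 4 = 2, 54 mod 5 = 4.

x ≡ 54 (mod 2860).


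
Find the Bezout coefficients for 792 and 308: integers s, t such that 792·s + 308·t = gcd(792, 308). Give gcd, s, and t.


Euclidean algorithm on (792, 308) — divide until remainder is 0:
  792 = 2 · 308 + 176
  308 = 1 · 176 + 132
  176 = 1 · 132 + 44
  132 = 3 · 44 + 0
gcd(792, 308) = 44.
Track Bezout coefficients alongside the remainders: start with r₀ = 792 = a·1 + b·0 (s = 1, t = 0) and r₁ = 308 = a·0 + b·1 (s = 0, t = 1); each new remainder r_{k+1} = r_{k-1} − q_k·r_k inherits s_{k+1} = s_{k-1} − q_k·s_k, t_{k+1} = t_{k-1} − q_k·t_k, so r_k = a·s_k + b·t_k at every step:
  q = 2: r = 176, s = 1 − 2·0 = 1, t = 0 − 2·1 = -2  (check: 792·1 + 308·(-2) = 176)
  q = 1: r = 132, s = 0 − 1·1 = -1, t = 1 − 1·(-2) = 3  (check: 792·(-1) + 308·3 = 132)
  q = 1: r = 44, s = 1 − 1·(-1) = 2, t = -2 − 1·3 = -5  (check: 792·2 + 308·(-5) = 44)
The row with r = 44 (the gcd) gives the Bezout coefficients s = 2, t = -5.
Result: 792 · (2) + 308 · (-5) = 44.

gcd(792, 308) = 44; s = 2, t = -5 (check: 792·2 + 308·(-5) = 44).


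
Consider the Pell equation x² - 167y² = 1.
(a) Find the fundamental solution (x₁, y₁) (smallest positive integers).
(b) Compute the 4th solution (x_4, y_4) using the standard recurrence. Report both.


Step 1: Find the fundamental solution (x₁, y₁) of x² - 167y² = 1.
  Expand √167 as a continued fraction. a₀ = ⌊√167⌋ = 12; iterate m_{k+1} = d_k·a_k − m_k, d_{k+1} = (167 − m_{k+1}²)/d_k, a_{k+1} = ⌊(a₀ + m_{k+1})/d_{k+1}⌋ (starting m₀ = 0, d₀ = 1), with convergents p_k = a_k·p_{k-1} + p_{k-2}, q_k = a_k·q_{k-1} + q_{k-2} (p₋₁ = 1, q₋₁ = 0):
  k = 0: a₀ = 12; p₀/q₀ = 12/1; p₀² − 167·q₀² = 144 − 167 = -23.
  k = 1: m = 12, d = 23, a = ⌊(12 + 12)/23⌋ = 1; p/q = (1·12 + 1)/(1·1 + 0) = 13/1; p² − 167·q² = 169 − 167 = 2.
  k = 2: m = 11, d = 2, a = ⌊(12 + 11)/2⌋ = 11; p/q = (11·13 + 12)/(11·1 + 1) = 155/12; p² − 167·q² = 24025 − 24048 = -23.
  k = 3: m = 11, d = 23, a = ⌊(12 + 11)/23⌋ = 1; p/q = (1·155 + 13)/(1·12 + 1) = 168/13; p² − 167·q² = 28224 − 28223 = 1.
  The first convergent with p² − 167·q² = 1 gives the fundamental solution (x₁, y₁) = (168, 13).
Step 2: Apply the recurrence (x_{n+1}, y_{n+1}) = (x₁x_n + 167y₁y_n, x₁y_n + y₁x_n) repeatedly.
  From (x_1, y_1) = (168, 13): x_2 = 168·168 + 167·13·13 = 56447; y_2 = 168·13 + 13·168 = 4368.
  From (x_2, y_2) = (56447, 4368): x_3 = 168·56447 + 167·13·4368 = 18966024; y_3 = 168·4368 + 13·56447 = 1467635.
  From (x_3, y_3) = (18966024, 1467635): x_4 = 168·18966024 + 167·13·1467635 = 6372527617; y_4 = 168·1467635 + 13·18966024 = 493120992.
Step 3: Verify x_4² - 167·y_4² = 40609108229427698689 - 40609108229427698688 = 1 (should be 1). ✓

(x_1, y_1) = (168, 13); (x_4, y_4) = (6372527617, 493120992).


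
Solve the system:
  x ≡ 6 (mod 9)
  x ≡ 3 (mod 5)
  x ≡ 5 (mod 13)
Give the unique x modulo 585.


Moduli 9, 5, 13 are pairwise coprime; by CRT there is a unique solution modulo M = 9 · 5 · 13 = 585.
Solve pairwise, accumulating the modulus:
  Start with x ≡ 6 (mod 9).
  Combine with x ≡ 3 (mod 5): since gcd(9, 5) = 1, we get a unique residue mod 45.
    Write x = 6 + 9·t and substitute into x ≡ 3 (mod 5): 9·t ≡ 3 − 6 = -3 (mod 5).
    Reduce coefficients mod 5: 4·t ≡ 2 (mod 5).
    The inverse of 4 mod 5 is 4 (since 4·4 = 16 = 3·5 + 1), so t ≡ 4·2 = 8 ≡ 3 (mod 5).
    Then x = 6 + 9·3 = 33, valid modulo lcm(9, 5) = 45: x ≡ 33 (mod 45).
  Combine with x ≡ 5 (mod 13): since gcd(45, 13) = 1, we get a unique residue mod 585.
    Write x = 33 + 45·t and substitute into x ≡ 5 (mod 13): 45·t ≡ 5 − 33 = -28 (mod 13).
    Reduce coefficients mod 13: 6·t ≡ 11 (mod 13).
    The inverse of 6 mod 13 is 11 (since 6·11 = 66 = 5·13 + 1), so t ≡ 11·11 = 121 ≡ 4 (mod 13).
    Then x = 33 + 45·4 = 213, valid modulo lcm(45, 13) = 585: x ≡ 213 (mod 585).
Verify: 213 mod 9 = 6 ✓, 213 mod 5 = 3 ✓, 213 mod 13 = 5 ✓.

x ≡ 213 (mod 585).


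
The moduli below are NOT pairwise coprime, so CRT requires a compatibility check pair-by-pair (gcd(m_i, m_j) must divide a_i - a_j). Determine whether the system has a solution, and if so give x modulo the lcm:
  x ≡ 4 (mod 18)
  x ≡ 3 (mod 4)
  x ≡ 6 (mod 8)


Moduli 18, 4, 8 are not pairwise coprime, so CRT works modulo lcm(m_i) when all pairwise compatibility conditions hold.
Pairwise compatibility: gcd(m_i, m_j) must divide a_i - a_j for every pair.
Merge one congruence at a time:
  Start: x ≡ 4 (mod 18).
  Combine with x ≡ 3 (mod 4): gcd(18, 4) = 2, and 3 - 4 = -1 is NOT divisible by 2.
    ⇒ system is inconsistent (no integer solution).

No solution (the system is inconsistent).


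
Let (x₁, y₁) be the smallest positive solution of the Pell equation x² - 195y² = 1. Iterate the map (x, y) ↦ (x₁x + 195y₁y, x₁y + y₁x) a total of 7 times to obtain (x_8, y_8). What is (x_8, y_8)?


Step 1: Find the fundamental solution (x₁, y₁) of x² - 195y² = 1.
  Expand √195 as a continued fraction. a₀ = ⌊√195⌋ = 13; iterate m_{k+1} = d_k·a_k − m_k, d_{k+1} = (195 − m_{k+1}²)/d_k, a_{k+1} = ⌊(a₀ + m_{k+1})/d_{k+1}⌋ (starting m₀ = 0, d₀ = 1), with convergents p_k = a_k·p_{k-1} + p_{k-2}, q_k = a_k·q_{k-1} + q_{k-2} (p₋₁ = 1, q₋₁ = 0):
  k = 0: a₀ = 13; p₀/q₀ = 13/1; p₀² − 195·q₀² = 169 − 195 = -26.
  k = 1: m = 13, d = 26, a = ⌊(13 + 13)/26⌋ = 1; p/q = (1·13 + 1)/(1·1 + 0) = 14/1; p² − 195·q² = 196 − 195 = 1.
  The first convergent with p² − 195·q² = 1 gives the fundamental solution (x₁, y₁) = (14, 1).
Step 2: Apply the recurrence (x_{n+1}, y_{n+1}) = (x₁x_n + 195y₁y_n, x₁y_n + y₁x_n) repeatedly.
  From (x_1, y_1) = (14, 1): x_2 = 14·14 + 195·1·1 = 391; y_2 = 14·1 + 1·14 = 28.
  From (x_2, y_2) = (391, 28): x_3 = 14·391 + 195·1·28 = 10934; y_3 = 14·28 + 1·391 = 783.
  From (x_3, y_3) = (10934, 783): x_4 = 14·10934 + 195·1·783 = 305761; y_4 = 14·783 + 1·10934 = 21896.
  From (x_4, y_4) = (305761, 21896): x_5 = 14·305761 + 195·1·21896 = 8550374; y_5 = 14·21896 + 1·305761 = 612305.
  From (x_5, y_5) = (8550374, 612305): x_6 = 14·8550374 + 195·1·612305 = 239104711; y_6 = 14·612305 + 1·8550374 = 17122644.
  From (x_6, y_6) = (239104711, 17122644): x_7 = 14·239104711 + 195·1·17122644 = 6686381534; y_7 = 14·17122644 + 1·239104711 = 478821727.
  From (x_7, y_7) = (6686381534, 478821727): x_8 = 14·6686381534 + 195·1·478821727 = 186979578241; y_8 = 14·478821727 + 1·6686381534 = 13389885712.
Step 3: Verify x_8² - 195·y_8² = 34961362679182240654081 - 34961362679182240654080 = 1 (should be 1). ✓

(x_1, y_1) = (14, 1); (x_8, y_8) = (186979578241, 13389885712).


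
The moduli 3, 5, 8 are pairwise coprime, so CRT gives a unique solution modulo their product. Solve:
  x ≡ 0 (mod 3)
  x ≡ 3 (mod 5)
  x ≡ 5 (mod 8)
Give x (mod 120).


Moduli 3, 5, 8 are pairwise coprime; by CRT there is a unique solution modulo M = 3 · 5 · 8 = 120.
Solve pairwise, accumulating the modulus:
  Start with x ≡ 0 (mod 3).
  Combine with x ≡ 3 (mod 5): since gcd(3, 5) = 1, we get a unique residue mod 15.
    Write x = 0 + 3·t and substitute into x ≡ 3 (mod 5): 3·t ≡ 3 − 0 = 3 (mod 5).
    The inverse of 3 mod 5 is 2 (since 3·2 = 6 = 1·5 + 1), so t ≡ 2·3 = 6 ≡ 1 (mod 5).
    Then x = 0 + 3·1 = 3, valid modulo lcm(3, 5) = 15: x ≡ 3 (mod 15).
  Combine with x ≡ 5 (mod 8): since gcd(15, 8) = 1, we get a unique residue mod 120.
    Write x = 3 + 15·t and substitute into x ≡ 5 (mod 8): 15·t ≡ 5 − 3 = 2 (mod 8).
    Reduce coefficients mod 8: 7·t ≡ 2 (mod 8).
    The inverse of 7 mod 8 is 7 (since 7·7 = 49 = 6·8 + 1), so t ≡ 7·2 = 14 ≡ 6 (mod 8).
    Then x = 3 + 15·6 = 93, valid modulo lcm(15, 8) = 120: x ≡ 93 (mod 120).
Verify: 93 mod 3 = 0 ✓, 93 mod 5 = 3 ✓, 93 mod 8 = 5 ✓.

x ≡ 93 (mod 120).


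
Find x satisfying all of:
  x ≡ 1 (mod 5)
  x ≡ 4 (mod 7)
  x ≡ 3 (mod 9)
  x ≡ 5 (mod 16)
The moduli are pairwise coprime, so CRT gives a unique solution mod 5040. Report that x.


Product of moduli M = 5 · 7 · 9 · 16 = 5040.
Merge one congruence at a time:
  Start: x ≡ 1 (mod 5).
  Combine with x ≡ 4 (mod 7); new modulus lcm = 35.
    Write x = 1 + 5·t and substitute into x ≡ 4 (mod 7): 5·t ≡ 4 − 1 = 3 (mod 7).
    The inverse of 5 mod 7 is 3 (since 5·3 = 15 = 2·7 + 1), so t ≡ 3·3 = 9 ≡ 2 (mod 7).
    Then x = 1 + 5·2 = 11, valid modulo lcm(5, 7) = 35: x ≡ 11 (mod 35).
  Combine with x ≡ 3 (mod 9); new modulus lcm = 315.
    Write x = 11 + 35·t and substitute into x ≡ 3 (mod 9): 35·t ≡ 3 − 11 = -8 (mod 9).
    Reduce coefficients mod 9: 8·t ≡ 1 (mod 9).
    The inverse of 8 mod 9 is 8 (since 8·8 = 64 = 7·9 + 1), so t ≡ 8·1 = 8 ≡ 8 (mod 9).
    Then x = 11 + 35·8 = 291, valid modulo lcm(35, 9) = 315: x ≡ 291 (mod 315).
  Combine with x ≡ 5 (mod 16); new modulus lcm = 5040.
    Write x = 291 + 315·t and substitute into x ≡ 5 (mod 16): 315·t ≡ 5 − 291 = -286 (mod 16).
    Reduce coefficients mod 16: 11·t ≡ 2 (mod 16).
    The inverse of 11 mod 16 is 3 (since 11·3 = 33 = 2·16 + 1), so t ≡ 3·2 = 6 ≡ 6 (mod 16).
    Then x = 291 + 315·6 = 2181, valid modulo lcm(315, 16) = 5040: x ≡ 2181 (mod 5040).
Verify against each original: 2181 mod 5 = 1, 2181 mod 7 = 4, 2181 mod 9 = 3, 2181 mod 16 = 5.

x ≡ 2181 (mod 5040).


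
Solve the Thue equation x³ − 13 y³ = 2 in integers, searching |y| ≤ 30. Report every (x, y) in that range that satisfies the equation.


The equation is x³ - 13y³ = 2. For fixed y, x³ = 13·y³ + 2, so a solution requires the RHS to be a perfect cube.
Strategy: iterate y from -30 to 30, compute RHS = 13·y³ + 2, and check whether it is a (positive or negative) perfect cube.
Check small values of y:
  y = 0: RHS = 2 is not a perfect cube.
  y = 1: RHS = 15 is not a perfect cube.
  y = -1: RHS = -11 is not a perfect cube.
  y = 2: RHS = 106 is not a perfect cube.
  y = -2: RHS = -102 is not a perfect cube.
  y = 3: RHS = 353 is not a perfect cube.
  y = -3: RHS = -349 is not a perfect cube.
Continuing the search up to |y| = 30 finds no solutions either.
No (x, y) in the scanned range satisfies the equation.

No integer solutions with |y| ≤ 30.


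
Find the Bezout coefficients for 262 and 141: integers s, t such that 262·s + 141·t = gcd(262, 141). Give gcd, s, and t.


Euclidean algorithm on (262, 141) — divide until remainder is 0:
  262 = 1 · 141 + 121
  141 = 1 · 121 + 20
  121 = 6 · 20 + 1
  20 = 20 · 1 + 0
gcd(262, 141) = 1.
Track Bezout coefficients alongside the remainders: start with r₀ = 262 = a·1 + b·0 (s = 1, t = 0) and r₁ = 141 = a·0 + b·1 (s = 0, t = 1); each new remainder r_{k+1} = r_{k-1} − q_k·r_k inherits s_{k+1} = s_{k-1} − q_k·s_k, t_{k+1} = t_{k-1} − q_k·t_k, so r_k = a·s_k + b·t_k at every step:
  q = 1: r = 121, s = 1 − 1·0 = 1, t = 0 − 1·1 = -1  (check: 262·1 + 141·(-1) = 121)
  q = 1: r = 20, s = 0 − 1·1 = -1, t = 1 − 1·(-1) = 2  (check: 262·(-1) + 141·2 = 20)
  q = 6: r = 1, s = 1 − 6·(-1) = 7, t = -1 − 6·2 = -13  (check: 262·7 + 141·(-13) = 1)
The row with r = 1 (the gcd) gives the Bezout coefficients s = 7, t = -13.
Result: 262 · (7) + 141 · (-13) = 1.

gcd(262, 141) = 1; s = 7, t = -13 (check: 262·7 + 141·(-13) = 1).


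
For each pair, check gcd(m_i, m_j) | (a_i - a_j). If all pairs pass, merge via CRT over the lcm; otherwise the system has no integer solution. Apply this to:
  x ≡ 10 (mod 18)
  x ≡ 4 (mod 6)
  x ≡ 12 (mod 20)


Moduli 18, 6, 20 are not pairwise coprime, so CRT works modulo lcm(m_i) when all pairwise compatibility conditions hold.
Pairwise compatibility: gcd(m_i, m_j) must divide a_i - a_j for every pair.
Merge one congruence at a time:
  Start: x ≡ 10 (mod 18).
  Combine with x ≡ 4 (mod 6): gcd(18, 6) = 6; 4 - 10 = -6, which IS divisible by 6, so compatible.
    Write x = 10 + 18·t and substitute into x ≡ 4 (mod 6): 18·t ≡ 4 − 10 = -6 (mod 6).
    Divide the congruence (and modulus) by g = 6: 3·t ≡ -1 (mod 1).
    Modulo 1 every t works; take t = 0.
    Then x = 10 + 18·0 = 10, valid modulo lcm(18, 6) = 18: x ≡ 10 (mod 18).
  Combine with x ≡ 12 (mod 20): gcd(18, 20) = 2; 12 - 10 = 2, which IS divisible by 2, so compatible.
    Write x = 10 + 18·t and substitute into x ≡ 12 (mod 20): 18·t ≡ 12 − 10 = 2 (mod 20).
    Divide the congruence (and modulus) by g = 2: 9·t ≡ 1 (mod 10).
    The inverse of 9 mod 10 is 9 (since 9·9 = 81 = 8·10 + 1), so t ≡ 9·1 = 9 ≡ 9 (mod 10).
    Then x = 10 + 18·9 = 172, valid modulo lcm(18, 20) = 180: x ≡ 172 (mod 180).
Verify: 172 mod 18 = 10, 172 mod 6 = 4, 172 mod 20 = 12.

x ≡ 172 (mod 180).


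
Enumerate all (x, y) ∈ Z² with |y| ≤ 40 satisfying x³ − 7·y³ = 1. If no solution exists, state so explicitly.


The equation is x³ - 7y³ = 1. For fixed y, x³ = 7·y³ + 1, so a solution requires the RHS to be a perfect cube.
Strategy: iterate y from -40 to 40, compute RHS = 7·y³ + 1, and check whether it is a (positive or negative) perfect cube.
Check small values of y:
  y = 0: RHS = 1 = (1)³ ⇒ x = 1 works.
  y = 1: RHS = 8 = (2)³ ⇒ x = 2 works.
  y = -1: RHS = -6 is not a perfect cube.
  y = 2: RHS = 57 is not a perfect cube.
  y = -2: RHS = -55 is not a perfect cube.
  y = 3: RHS = 190 is not a perfect cube.
  y = -3: RHS = -188 is not a perfect cube.
Continuing the search up to |y| = 40 finds no further solutions beyond those listed.
Collected solutions: (1, 0), (2, 1).

Solutions (with |y| ≤ 40): (1, 0), (2, 1).


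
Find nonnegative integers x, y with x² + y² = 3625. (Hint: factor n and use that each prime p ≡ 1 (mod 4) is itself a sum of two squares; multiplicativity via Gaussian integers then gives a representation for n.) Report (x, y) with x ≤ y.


Step 1: Factor n = 3625 = 5^3 · 29.
Step 2: Check the mod-4 condition on each prime factor: 5 ≡ 1 (mod 4), exponent 3; 29 ≡ 1 (mod 4), exponent 1.
All primes ≡ 3 (mod 4) appear to even exponent (or don't appear), so by the two-squares theorem n IS expressible as a sum of two squares.
Step 3: Build a representation. Group n = k² · m with k = 5 and m = 5 · 29 = 145 (a product of primes ≡ 1 (mod 4)); a representation of m scales to one of n via (k·x)² + (k·y)² = k²(x² + y²). Each prime p ≡ 1 (mod 4) is itself a sum of two squares; find a² by testing p − a² for a perfect square:
  5: 5 − 1² = 4 = 2² ⇒ 5 = 1² + 2².
  29: 29 − 1² = 28, 29 − 2² = 25 = 5² ⇒ 29 = 2² + 5².
  Combine using the Brahmagupta–Fibonacci identity (a² + b²)(c² + d²) = (ac − bd)² + (ad + bc)² = (ac + bd)² + (ad − bc)²:
  5 · 29 = 145: from (1² + 2²)(2² + 5²), take (1·2 − 2·5, 1·5 + 2·2) = (2 − 10, 5 + 4) = (-8, 9); dropping signs (only squares matter) gives (8, 9); check 8² + 9² = 64 + 81 = 145 ✓.
  Scale by k = 5: (5·8, 5·9) = (40, 45).
Step 4: Order so x ≤ y and verify: 40² + 45² = 1600 + 2025 = 3625 = n. ✓

n = 3625 = 40² + 45² (one valid representation with x ≤ y).


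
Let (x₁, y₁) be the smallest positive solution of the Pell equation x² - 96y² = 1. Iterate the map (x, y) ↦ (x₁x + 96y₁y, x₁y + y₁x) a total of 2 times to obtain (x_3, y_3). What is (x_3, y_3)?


Step 1: Find the fundamental solution (x₁, y₁) of x² - 96y² = 1.
  Expand √96 as a continued fraction. a₀ = ⌊√96⌋ = 9; iterate m_{k+1} = d_k·a_k − m_k, d_{k+1} = (96 − m_{k+1}²)/d_k, a_{k+1} = ⌊(a₀ + m_{k+1})/d_{k+1}⌋ (starting m₀ = 0, d₀ = 1), with convergents p_k = a_k·p_{k-1} + p_{k-2}, q_k = a_k·q_{k-1} + q_{k-2} (p₋₁ = 1, q₋₁ = 0):
  k = 0: a₀ = 9; p₀/q₀ = 9/1; p₀² − 96·q₀² = 81 − 96 = -15.
  k = 1: m = 9, d = 15, a = ⌊(9 + 9)/15⌋ = 1; p/q = (1·9 + 1)/(1·1 + 0) = 10/1; p² − 96·q² = 100 − 96 = 4.
  k = 2: m = 6, d = 4, a = ⌊(9 + 6)/4⌋ = 3; p/q = (3·10 + 9)/(3·1 + 1) = 39/4; p² − 96·q² = 1521 − 1536 = -15.
  k = 3: m = 6, d = 15, a = ⌊(9 + 6)/15⌋ = 1; p/q = (1·39 + 10)/(1·4 + 1) = 49/5; p² − 96·q² = 2401 − 2400 = 1.
  The first convergent with p² − 96·q² = 1 gives the fundamental solution (x₁, y₁) = (49, 5).
Step 2: Apply the recurrence (x_{n+1}, y_{n+1}) = (x₁x_n + 96y₁y_n, x₁y_n + y₁x_n) repeatedly.
  From (x_1, y_1) = (49, 5): x_2 = 49·49 + 96·5·5 = 4801; y_2 = 49·5 + 5·49 = 490.
  From (x_2, y_2) = (4801, 490): x_3 = 49·4801 + 96·5·490 = 470449; y_3 = 49·490 + 5·4801 = 48015.
Step 3: Verify x_3² - 96·y_3² = 221322261601 - 221322261600 = 1 (should be 1). ✓

(x_1, y_1) = (49, 5); (x_3, y_3) = (470449, 48015).


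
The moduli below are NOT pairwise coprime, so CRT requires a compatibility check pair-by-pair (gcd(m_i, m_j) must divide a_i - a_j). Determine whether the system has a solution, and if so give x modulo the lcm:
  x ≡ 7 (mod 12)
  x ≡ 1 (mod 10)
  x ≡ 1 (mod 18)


Moduli 12, 10, 18 are not pairwise coprime, so CRT works modulo lcm(m_i) when all pairwise compatibility conditions hold.
Pairwise compatibility: gcd(m_i, m_j) must divide a_i - a_j for every pair.
Merge one congruence at a time:
  Start: x ≡ 7 (mod 12).
  Combine with x ≡ 1 (mod 10): gcd(12, 10) = 2; 1 - 7 = -6, which IS divisible by 2, so compatible.
    Write x = 7 + 12·t and substitute into x ≡ 1 (mod 10): 12·t ≡ 1 − 7 = -6 (mod 10).
    Divide the congruence (and modulus) by g = 2: 6·t ≡ -3 (mod 5).
    Reduce coefficients mod 5: 1·t ≡ 2 (mod 5).
    So t ≡ 2 (mod 5).
    Then x = 7 + 12·2 = 31, valid modulo lcm(12, 10) = 60: x ≡ 31 (mod 60).
  Combine with x ≡ 1 (mod 18): gcd(60, 18) = 6; 1 - 31 = -30, which IS divisible by 6, so compatible.
    Write x = 31 + 60·t and substitute into x ≡ 1 (mod 18): 60·t ≡ 1 − 31 = -30 (mod 18).
    Divide the congruence (and modulus) by g = 6: 10·t ≡ -5 (mod 3).
    Reduce coefficients mod 3: 1·t ≡ 1 (mod 3).
    So t ≡ 1 (mod 3).
    Then x = 31 + 60·1 = 91, valid modulo lcm(60, 18) = 180: x ≡ 91 (mod 180).
Verify: 91 mod 12 = 7, 91 mod 10 = 1, 91 mod 18 = 1.

x ≡ 91 (mod 180).


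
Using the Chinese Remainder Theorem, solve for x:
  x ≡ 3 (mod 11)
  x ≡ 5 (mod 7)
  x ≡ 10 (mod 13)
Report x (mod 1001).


Moduli 11, 7, 13 are pairwise coprime; by CRT there is a unique solution modulo M = 11 · 7 · 13 = 1001.
Solve pairwise, accumulating the modulus:
  Start with x ≡ 3 (mod 11).
  Combine with x ≡ 5 (mod 7): since gcd(11, 7) = 1, we get a unique residue mod 77.
    Write x = 3 + 11·t and substitute into x ≡ 5 (mod 7): 11·t ≡ 5 − 3 = 2 (mod 7).
    Reduce coefficients mod 7: 4·t ≡ 2 (mod 7).
    The inverse of 4 mod 7 is 2 (since 4·2 = 8 = 1·7 + 1), so t ≡ 2·2 = 4 ≡ 4 (mod 7).
    Then x = 3 + 11·4 = 47, valid modulo lcm(11, 7) = 77: x ≡ 47 (mod 77).
  Combine with x ≡ 10 (mod 13): since gcd(77, 13) = 1, we get a unique residue mod 1001.
    Write x = 47 + 77·t and substitute into x ≡ 10 (mod 13): 77·t ≡ 10 − 47 = -37 (mod 13).
    Reduce coefficients mod 13: 12·t ≡ 2 (mod 13).
    The inverse of 12 mod 13 is 12 (since 12·12 = 144 = 11·13 + 1), so t ≡ 12·2 = 24 ≡ 11 (mod 13).
    Then x = 47 + 77·11 = 894, valid modulo lcm(77, 13) = 1001: x ≡ 894 (mod 1001).
Verify: 894 mod 11 = 3 ✓, 894 mod 7 = 5 ✓, 894 mod 13 = 10 ✓.

x ≡ 894 (mod 1001).


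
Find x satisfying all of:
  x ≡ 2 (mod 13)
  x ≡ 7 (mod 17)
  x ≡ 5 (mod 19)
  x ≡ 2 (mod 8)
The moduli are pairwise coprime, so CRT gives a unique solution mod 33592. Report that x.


Product of moduli M = 13 · 17 · 19 · 8 = 33592.
Merge one congruence at a time:
  Start: x ≡ 2 (mod 13).
  Combine with x ≡ 7 (mod 17); new modulus lcm = 221.
    Write x = 2 + 13·t and substitute into x ≡ 7 (mod 17): 13·t ≡ 7 − 2 = 5 (mod 17).
    The inverse of 13 mod 17 is 4 (since 13·4 = 52 = 3·17 + 1), so t ≡ 4·5 = 20 ≡ 3 (mod 17).
    Then x = 2 + 13·3 = 41, valid modulo lcm(13, 17) = 221: x ≡ 41 (mod 221).
  Combine with x ≡ 5 (mod 19); new modulus lcm = 4199.
    Write x = 41 + 221·t and substitute into x ≡ 5 (mod 19): 221·t ≡ 5 − 41 = -36 (mod 19).
    Reduce coefficients mod 19: 12·t ≡ 2 (mod 19).
    The inverse of 12 mod 19 is 8 (since 12·8 = 96 = 5·19 + 1), so t ≡ 8·2 = 16 ≡ 16 (mod 19).
    Then x = 41 + 221·16 = 3577, valid modulo lcm(221, 19) = 4199: x ≡ 3577 (mod 4199).
  Combine with x ≡ 2 (mod 8); new modulus lcm = 33592.
    Write x = 3577 + 4199·t and substitute into x ≡ 2 (mod 8): 4199·t ≡ 2 − 3577 = -3575 (mod 8).
    Reduce coefficients mod 8: 7·t ≡ 1 (mod 8).
    The inverse of 7 mod 8 is 7 (since 7·7 = 49 = 6·8 + 1), so t ≡ 7·1 = 7 ≡ 7 (mod 8).
    Then x = 3577 + 4199·7 = 32970, valid modulo lcm(4199, 8) = 33592: x ≡ 32970 (mod 33592).
Verify against each original: 32970 mod 13 = 2, 32970 mod 17 = 7, 32970 mod 19 = 5, 32970 mod 8 = 2.

x ≡ 32970 (mod 33592).


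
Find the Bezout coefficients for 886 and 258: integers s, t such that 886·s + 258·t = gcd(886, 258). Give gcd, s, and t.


Euclidean algorithm on (886, 258) — divide until remainder is 0:
  886 = 3 · 258 + 112
  258 = 2 · 112 + 34
  112 = 3 · 34 + 10
  34 = 3 · 10 + 4
  10 = 2 · 4 + 2
  4 = 2 · 2 + 0
gcd(886, 258) = 2.
Track Bezout coefficients alongside the remainders: start with r₀ = 886 = a·1 + b·0 (s = 1, t = 0) and r₁ = 258 = a·0 + b·1 (s = 0, t = 1); each new remainder r_{k+1} = r_{k-1} − q_k·r_k inherits s_{k+1} = s_{k-1} − q_k·s_k, t_{k+1} = t_{k-1} − q_k·t_k, so r_k = a·s_k + b·t_k at every step:
  q = 3: r = 112, s = 1 − 3·0 = 1, t = 0 − 3·1 = -3  (check: 886·1 + 258·(-3) = 112)
  q = 2: r = 34, s = 0 − 2·1 = -2, t = 1 − 2·(-3) = 7  (check: 886·(-2) + 258·7 = 34)
  q = 3: r = 10, s = 1 − 3·(-2) = 7, t = -3 − 3·7 = -24  (check: 886·7 + 258·(-24) = 10)
  q = 3: r = 4, s = -2 − 3·7 = -23, t = 7 − 3·(-24) = 79  (check: 886·(-23) + 258·79 = 4)
  q = 2: r = 2, s = 7 − 2·(-23) = 53, t = -24 − 2·79 = -182  (check: 886·53 + 258·(-182) = 2)
The row with r = 2 (the gcd) gives the Bezout coefficients s = 53, t = -182.
Result: 886 · (53) + 258 · (-182) = 2.

gcd(886, 258) = 2; s = 53, t = -182 (check: 886·53 + 258·(-182) = 2).


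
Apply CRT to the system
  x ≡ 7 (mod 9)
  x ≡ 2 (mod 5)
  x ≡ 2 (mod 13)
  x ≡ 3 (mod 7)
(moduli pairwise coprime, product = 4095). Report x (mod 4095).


Product of moduli M = 9 · 5 · 13 · 7 = 4095.
Merge one congruence at a time:
  Start: x ≡ 7 (mod 9).
  Combine with x ≡ 2 (mod 5); new modulus lcm = 45.
    Write x = 7 + 9·t and substitute into x ≡ 2 (mod 5): 9·t ≡ 2 − 7 = -5 (mod 5).
    Reduce coefficients mod 5: 4·t ≡ 0 (mod 5).
    The inverse of 4 mod 5 is 4 (since 4·4 = 16 = 3·5 + 1), so t ≡ 4·0 = 0 ≡ 0 (mod 5).
    Then x = 7 + 9·0 = 7, valid modulo lcm(9, 5) = 45: x ≡ 7 (mod 45).
  Combine with x ≡ 2 (mod 13); new modulus lcm = 585.
    Write x = 7 + 45·t and substitute into x ≡ 2 (mod 13): 45·t ≡ 2 − 7 = -5 (mod 13).
    Reduce coefficients mod 13: 6·t ≡ 8 (mod 13).
    The inverse of 6 mod 13 is 11 (since 6·11 = 66 = 5·13 + 1), so t ≡ 11·8 = 88 ≡ 10 (mod 13).
    Then x = 7 + 45·10 = 457, valid modulo lcm(45, 13) = 585: x ≡ 457 (mod 585).
  Combine with x ≡ 3 (mod 7); new modulus lcm = 4095.
    Write x = 457 + 585·t and substitute into x ≡ 3 (mod 7): 585·t ≡ 3 − 457 = -454 (mod 7).
    Reduce coefficients mod 7: 4·t ≡ 1 (mod 7).
    The inverse of 4 mod 7 is 2 (since 4·2 = 8 = 1·7 + 1), so t ≡ 2·1 = 2 ≡ 2 (mod 7).
    Then x = 457 + 585·2 = 1627, valid modulo lcm(585, 7) = 4095: x ≡ 1627 (mod 4095).
Verify against each original: 1627 mod 9 = 7, 1627 mod 5 = 2, 1627 mod 13 = 2, 1627 mod 7 = 3.

x ≡ 1627 (mod 4095).


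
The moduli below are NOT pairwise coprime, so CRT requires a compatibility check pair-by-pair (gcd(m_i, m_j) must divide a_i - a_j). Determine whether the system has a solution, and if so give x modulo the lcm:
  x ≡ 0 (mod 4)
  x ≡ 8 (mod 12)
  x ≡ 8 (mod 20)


Moduli 4, 12, 20 are not pairwise coprime, so CRT works modulo lcm(m_i) when all pairwise compatibility conditions hold.
Pairwise compatibility: gcd(m_i, m_j) must divide a_i - a_j for every pair.
Merge one congruence at a time:
  Start: x ≡ 0 (mod 4).
  Combine with x ≡ 8 (mod 12): gcd(4, 12) = 4; 8 - 0 = 8, which IS divisible by 4, so compatible.
    Write x = 0 + 4·t and substitute into x ≡ 8 (mod 12): 4·t ≡ 8 − 0 = 8 (mod 12).
    Divide the congruence (and modulus) by g = 4: 1·t ≡ 2 (mod 3).
    So t ≡ 2 (mod 3).
    Then x = 0 + 4·2 = 8, valid modulo lcm(4, 12) = 12: x ≡ 8 (mod 12).
  Combine with x ≡ 8 (mod 20): gcd(12, 20) = 4; 8 - 8 = 0, which IS divisible by 4, so compatible.
    Write x = 8 + 12·t and substitute into x ≡ 8 (mod 20): 12·t ≡ 8 − 8 = 0 (mod 20).
    Divide the congruence (and modulus) by g = 4: 3·t ≡ 0 (mod 5).
    The inverse of 3 mod 5 is 2 (since 3·2 = 6 = 1·5 + 1), so t ≡ 2·0 = 0 ≡ 0 (mod 5).
    Then x = 8 + 12·0 = 8, valid modulo lcm(12, 20) = 60: x ≡ 8 (mod 60).
Verify: 8 mod 4 = 0, 8 mod 12 = 8, 8 mod 20 = 8.

x ≡ 8 (mod 60).


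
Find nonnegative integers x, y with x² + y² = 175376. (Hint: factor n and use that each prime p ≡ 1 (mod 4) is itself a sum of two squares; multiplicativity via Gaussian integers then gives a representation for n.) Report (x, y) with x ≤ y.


Step 1: Factor n = 175376 = 2^4 · 97 · 113.
Step 2: Check the mod-4 condition on each prime factor: 2 = 2 (special); 97 ≡ 1 (mod 4), exponent 1; 113 ≡ 1 (mod 4), exponent 1.
All primes ≡ 3 (mod 4) appear to even exponent (or don't appear), so by the two-squares theorem n IS expressible as a sum of two squares.
Step 3: Build a representation. Group n = k² · m with k = 4 and m = 97 · 113 = 10961 (a product of primes ≡ 1 (mod 4)); a representation of m scales to one of n via (k·x)² + (k·y)² = k²(x² + y²). Each prime p ≡ 1 (mod 4) is itself a sum of two squares; find a² by testing p − a² for a perfect square:
  97: 97 − 1² = 96, 97 − 2² = 93, 97 − 3² = 88, 97 − 4² = 81 = 9² ⇒ 97 = 4² + 9².
  113: 113 − 1² = 112, 113 − 2² = 109, 113 − 3² = 104, 113 − 4² = 97, 113 − 5² = 88, 113 − 6² = 77, 113 − 7² = 64 = 8² ⇒ 113 = 7² + 8².
  Combine using the Brahmagupta–Fibonacci identity (a² + b²)(c² + d²) = (ac − bd)² + (ad + bc)² = (ac + bd)² + (ad − bc)²:
  97 · 113 = 10961: from (4² + 9²)(7² + 8²), take (4·7 − 9·8, 4·8 + 9·7) = (28 − 72, 32 + 63) = (-44, 95); dropping signs (only squares matter) gives (44, 95); check 44² + 95² = 1936 + 9025 = 10961 ✓.
  Scale by k = 4: (4·44, 4·95) = (176, 380).
Step 4: Order so x ≤ y and verify: 176² + 380² = 30976 + 144400 = 175376 = n. ✓

n = 175376 = 176² + 380² (one valid representation with x ≤ y).


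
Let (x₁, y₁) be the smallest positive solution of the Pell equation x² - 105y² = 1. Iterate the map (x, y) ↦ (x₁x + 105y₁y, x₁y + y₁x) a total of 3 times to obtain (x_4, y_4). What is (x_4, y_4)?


Step 1: Find the fundamental solution (x₁, y₁) of x² - 105y² = 1.
  Expand √105 as a continued fraction. a₀ = ⌊√105⌋ = 10; iterate m_{k+1} = d_k·a_k − m_k, d_{k+1} = (105 − m_{k+1}²)/d_k, a_{k+1} = ⌊(a₀ + m_{k+1})/d_{k+1}⌋ (starting m₀ = 0, d₀ = 1), with convergents p_k = a_k·p_{k-1} + p_{k-2}, q_k = a_k·q_{k-1} + q_{k-2} (p₋₁ = 1, q₋₁ = 0):
  k = 0: a₀ = 10; p₀/q₀ = 10/1; p₀² − 105·q₀² = 100 − 105 = -5.
  k = 1: m = 10, d = 5, a = ⌊(10 + 10)/5⌋ = 4; p/q = (4·10 + 1)/(4·1 + 0) = 41/4; p² − 105·q² = 1681 − 1680 = 1.
  The first convergent with p² − 105·q² = 1 gives the fundamental solution (x₁, y₁) = (41, 4).
Step 2: Apply the recurrence (x_{n+1}, y_{n+1}) = (x₁x_n + 105y₁y_n, x₁y_n + y₁x_n) repeatedly.
  From (x_1, y_1) = (41, 4): x_2 = 41·41 + 105·4·4 = 3361; y_2 = 41·4 + 4·41 = 328.
  From (x_2, y_2) = (3361, 328): x_3 = 41·3361 + 105·4·328 = 275561; y_3 = 41·328 + 4·3361 = 26892.
  From (x_3, y_3) = (275561, 26892): x_4 = 41·275561 + 105·4·26892 = 22592641; y_4 = 41·26892 + 4·275561 = 2204816.
Step 3: Verify x_4² - 105·y_4² = 510427427354881 - 510427427354880 = 1 (should be 1). ✓

(x_1, y_1) = (41, 4); (x_4, y_4) = (22592641, 2204816).


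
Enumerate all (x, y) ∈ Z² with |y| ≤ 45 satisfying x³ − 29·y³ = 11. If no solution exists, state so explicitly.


The equation is x³ - 29y³ = 11. For fixed y, x³ = 29·y³ + 11, so a solution requires the RHS to be a perfect cube.
Strategy: iterate y from -45 to 45, compute RHS = 29·y³ + 11, and check whether it is a (positive or negative) perfect cube.
Check small values of y:
  y = 0: RHS = 11 is not a perfect cube.
  y = 1: RHS = 40 is not a perfect cube.
  y = -1: RHS = -18 is not a perfect cube.
  y = 2: RHS = 243 is not a perfect cube.
  y = -2: RHS = -221 is not a perfect cube.
  y = 3: RHS = 794 is not a perfect cube.
  y = -3: RHS = -772 is not a perfect cube.
Continuing the search up to |y| = 45 finds no solutions either.
No (x, y) in the scanned range satisfies the equation.

No integer solutions with |y| ≤ 45.


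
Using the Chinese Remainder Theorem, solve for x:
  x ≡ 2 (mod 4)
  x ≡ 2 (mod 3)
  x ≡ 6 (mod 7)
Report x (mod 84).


Moduli 4, 3, 7 are pairwise coprime; by CRT there is a unique solution modulo M = 4 · 3 · 7 = 84.
Solve pairwise, accumulating the modulus:
  Start with x ≡ 2 (mod 4).
  Combine with x ≡ 2 (mod 3): since gcd(4, 3) = 1, we get a unique residue mod 12.
    Write x = 2 + 4·t and substitute into x ≡ 2 (mod 3): 4·t ≡ 2 − 2 = 0 (mod 3).
    Reduce coefficients mod 3: 1·t ≡ 0 (mod 3).
    So t ≡ 0 (mod 3).
    Then x = 2 + 4·0 = 2, valid modulo lcm(4, 3) = 12: x ≡ 2 (mod 12).
  Combine with x ≡ 6 (mod 7): since gcd(12, 7) = 1, we get a unique residue mod 84.
    Write x = 2 + 12·t and substitute into x ≡ 6 (mod 7): 12·t ≡ 6 − 2 = 4 (mod 7).
    Reduce coefficients mod 7: 5·t ≡ 4 (mod 7).
    The inverse of 5 mod 7 is 3 (since 5·3 = 15 = 2·7 + 1), so t ≡ 3·4 = 12 ≡ 5 (mod 7).
    Then x = 2 + 12·5 = 62, valid modulo lcm(12, 7) = 84: x ≡ 62 (mod 84).
Verify: 62 mod 4 = 2 ✓, 62 mod 3 = 2 ✓, 62 mod 7 = 6 ✓.

x ≡ 62 (mod 84).


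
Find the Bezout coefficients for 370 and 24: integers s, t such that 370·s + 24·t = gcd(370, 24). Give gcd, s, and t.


Euclidean algorithm on (370, 24) — divide until remainder is 0:
  370 = 15 · 24 + 10
  24 = 2 · 10 + 4
  10 = 2 · 4 + 2
  4 = 2 · 2 + 0
gcd(370, 24) = 2.
Track Bezout coefficients alongside the remainders: start with r₀ = 370 = a·1 + b·0 (s = 1, t = 0) and r₁ = 24 = a·0 + b·1 (s = 0, t = 1); each new remainder r_{k+1} = r_{k-1} − q_k·r_k inherits s_{k+1} = s_{k-1} − q_k·s_k, t_{k+1} = t_{k-1} − q_k·t_k, so r_k = a·s_k + b·t_k at every step:
  q = 15: r = 10, s = 1 − 15·0 = 1, t = 0 − 15·1 = -15  (check: 370·1 + 24·(-15) = 10)
  q = 2: r = 4, s = 0 − 2·1 = -2, t = 1 − 2·(-15) = 31  (check: 370·(-2) + 24·31 = 4)
  q = 2: r = 2, s = 1 − 2·(-2) = 5, t = -15 − 2·31 = -77  (check: 370·5 + 24·(-77) = 2)
The row with r = 2 (the gcd) gives the Bezout coefficients s = 5, t = -77.
Result: 370 · (5) + 24 · (-77) = 2.

gcd(370, 24) = 2; s = 5, t = -77 (check: 370·5 + 24·(-77) = 2).


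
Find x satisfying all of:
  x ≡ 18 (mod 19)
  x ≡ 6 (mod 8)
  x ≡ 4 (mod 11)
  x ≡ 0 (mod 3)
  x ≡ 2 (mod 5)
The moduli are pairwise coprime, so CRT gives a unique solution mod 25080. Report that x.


Product of moduli M = 19 · 8 · 11 · 3 · 5 = 25080.
Merge one congruence at a time:
  Start: x ≡ 18 (mod 19).
  Combine with x ≡ 6 (mod 8); new modulus lcm = 152.
    Write x = 18 + 19·t and substitute into x ≡ 6 (mod 8): 19·t ≡ 6 − 18 = -12 (mod 8).
    Reduce coefficients mod 8: 3·t ≡ 4 (mod 8).
    The inverse of 3 mod 8 is 3 (since 3·3 = 9 = 1·8 + 1), so t ≡ 3·4 = 12 ≡ 4 (mod 8).
    Then x = 18 + 19·4 = 94, valid modulo lcm(19, 8) = 152: x ≡ 94 (mod 152).
  Combine with x ≡ 4 (mod 11); new modulus lcm = 1672.
    Write x = 94 + 152·t and substitute into x ≡ 4 (mod 11): 152·t ≡ 4 − 94 = -90 (mod 11).
    Reduce coefficients mod 11: 9·t ≡ 9 (mod 11).
    The inverse of 9 mod 11 is 5 (since 9·5 = 45 = 4·11 + 1), so t ≡ 5·9 = 45 ≡ 1 (mod 11).
    Then x = 94 + 152·1 = 246, valid modulo lcm(152, 11) = 1672: x ≡ 246 (mod 1672).
  Combine with x ≡ 0 (mod 3); new modulus lcm = 5016.
    Write x = 246 + 1672·t and substitute into x ≡ 0 (mod 3): 1672·t ≡ 0 − 246 = -246 (mod 3).
    Reduce coefficients mod 3: 1·t ≡ 0 (mod 3).
    So t ≡ 0 (mod 3).
    Then x = 246 + 1672·0 = 246, valid modulo lcm(1672, 3) = 5016: x ≡ 246 (mod 5016).
  Combine with x ≡ 2 (mod 5); new modulus lcm = 25080.
    Write x = 246 + 5016·t and substitute into x ≡ 2 (mod 5): 5016·t ≡ 2 − 246 = -244 (mod 5).
    Reduce coefficients mod 5: 1·t ≡ 1 (mod 5).
    So t ≡ 1 (mod 5).
    Then x = 246 + 5016·1 = 5262, valid modulo lcm(5016, 5) = 25080: x ≡ 5262 (mod 25080).
Verify against each original: 5262 mod 19 = 18, 5262 mod 8 = 6, 5262 mod 11 = 4, 5262 mod 3 = 0, 5262 mod 5 = 2.

x ≡ 5262 (mod 25080).


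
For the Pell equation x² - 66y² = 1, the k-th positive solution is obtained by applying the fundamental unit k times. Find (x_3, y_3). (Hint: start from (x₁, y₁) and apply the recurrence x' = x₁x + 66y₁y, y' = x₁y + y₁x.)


Step 1: Find the fundamental solution (x₁, y₁) of x² - 66y² = 1.
  Expand √66 as a continued fraction. a₀ = ⌊√66⌋ = 8; iterate m_{k+1} = d_k·a_k − m_k, d_{k+1} = (66 − m_{k+1}²)/d_k, a_{k+1} = ⌊(a₀ + m_{k+1})/d_{k+1}⌋ (starting m₀ = 0, d₀ = 1), with convergents p_k = a_k·p_{k-1} + p_{k-2}, q_k = a_k·q_{k-1} + q_{k-2} (p₋₁ = 1, q₋₁ = 0):
  k = 0: a₀ = 8; p₀/q₀ = 8/1; p₀² − 66·q₀² = 64 − 66 = -2.
  k = 1: m = 8, d = 2, a = ⌊(8 + 8)/2⌋ = 8; p/q = (8·8 + 1)/(8·1 + 0) = 65/8; p² − 66·q² = 4225 − 4224 = 1.
  The first convergent with p² − 66·q² = 1 gives the fundamental solution (x₁, y₁) = (65, 8).
Step 2: Apply the recurrence (x_{n+1}, y_{n+1}) = (x₁x_n + 66y₁y_n, x₁y_n + y₁x_n) repeatedly.
  From (x_1, y_1) = (65, 8): x_2 = 65·65 + 66·8·8 = 8449; y_2 = 65·8 + 8·65 = 1040.
  From (x_2, y_2) = (8449, 1040): x_3 = 65·8449 + 66·8·1040 = 1098305; y_3 = 65·1040 + 8·8449 = 135192.
Step 3: Verify x_3² - 66·y_3² = 1206273873025 - 1206273873024 = 1 (should be 1). ✓

(x_1, y_1) = (65, 8); (x_3, y_3) = (1098305, 135192).


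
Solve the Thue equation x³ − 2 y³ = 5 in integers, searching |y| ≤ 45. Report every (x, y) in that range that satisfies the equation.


The equation is x³ - 2y³ = 5. For fixed y, x³ = 2·y³ + 5, so a solution requires the RHS to be a perfect cube.
Strategy: iterate y from -45 to 45, compute RHS = 2·y³ + 5, and check whether it is a (positive or negative) perfect cube.
Check small values of y:
  y = 0: RHS = 5 is not a perfect cube.
  y = 1: RHS = 7 is not a perfect cube.
  y = -1: RHS = 3 is not a perfect cube.
  y = 2: RHS = 21 is not a perfect cube.
  y = -2: RHS = -11 is not a perfect cube.
  y = 3: RHS = 59 is not a perfect cube.
  y = -3: RHS = -49 is not a perfect cube.
Continuing the search up to |y| = 45 finds no solutions either.
No (x, y) in the scanned range satisfies the equation.

No integer solutions with |y| ≤ 45.


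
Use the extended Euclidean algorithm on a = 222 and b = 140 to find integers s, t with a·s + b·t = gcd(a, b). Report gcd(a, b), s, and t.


Euclidean algorithm on (222, 140) — divide until remainder is 0:
  222 = 1 · 140 + 82
  140 = 1 · 82 + 58
  82 = 1 · 58 + 24
  58 = 2 · 24 + 10
  24 = 2 · 10 + 4
  10 = 2 · 4 + 2
  4 = 2 · 2 + 0
gcd(222, 140) = 2.
Track Bezout coefficients alongside the remainders: start with r₀ = 222 = a·1 + b·0 (s = 1, t = 0) and r₁ = 140 = a·0 + b·1 (s = 0, t = 1); each new remainder r_{k+1} = r_{k-1} − q_k·r_k inherits s_{k+1} = s_{k-1} − q_k·s_k, t_{k+1} = t_{k-1} − q_k·t_k, so r_k = a·s_k + b·t_k at every step:
  q = 1: r = 82, s = 1 − 1·0 = 1, t = 0 − 1·1 = -1  (check: 222·1 + 140·(-1) = 82)
  q = 1: r = 58, s = 0 − 1·1 = -1, t = 1 − 1·(-1) = 2  (check: 222·(-1) + 140·2 = 58)
  q = 1: r = 24, s = 1 − 1·(-1) = 2, t = -1 − 1·2 = -3  (check: 222·2 + 140·(-3) = 24)
  q = 2: r = 10, s = -1 − 2·2 = -5, t = 2 − 2·(-3) = 8  (check: 222·(-5) + 140·8 = 10)
  q = 2: r = 4, s = 2 − 2·(-5) = 12, t = -3 − 2·8 = -19  (check: 222·12 + 140·(-19) = 4)
  q = 2: r = 2, s = -5 − 2·12 = -29, t = 8 − 2·(-19) = 46  (check: 222·(-29) + 140·46 = 2)
The row with r = 2 (the gcd) gives the Bezout coefficients s = -29, t = 46.
Result: 222 · (-29) + 140 · (46) = 2.

gcd(222, 140) = 2; s = -29, t = 46 (check: 222·(-29) + 140·46 = 2).


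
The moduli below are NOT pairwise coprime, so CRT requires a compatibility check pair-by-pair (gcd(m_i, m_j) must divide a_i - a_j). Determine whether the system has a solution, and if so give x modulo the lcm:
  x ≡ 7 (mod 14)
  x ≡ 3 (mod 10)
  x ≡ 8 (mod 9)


Moduli 14, 10, 9 are not pairwise coprime, so CRT works modulo lcm(m_i) when all pairwise compatibility conditions hold.
Pairwise compatibility: gcd(m_i, m_j) must divide a_i - a_j for every pair.
Merge one congruence at a time:
  Start: x ≡ 7 (mod 14).
  Combine with x ≡ 3 (mod 10): gcd(14, 10) = 2; 3 - 7 = -4, which IS divisible by 2, so compatible.
    Write x = 7 + 14·t and substitute into x ≡ 3 (mod 10): 14·t ≡ 3 − 7 = -4 (mod 10).
    Divide the congruence (and modulus) by g = 2: 7·t ≡ -2 (mod 5).
    Reduce coefficients mod 5: 2·t ≡ 3 (mod 5).
    The inverse of 2 mod 5 is 3 (since 2·3 = 6 = 1·5 + 1), so t ≡ 3·3 = 9 ≡ 4 (mod 5).
    Then x = 7 + 14·4 = 63, valid modulo lcm(14, 10) = 70: x ≡ 63 (mod 70).
  Combine with x ≡ 8 (mod 9): gcd(70, 9) = 1; 8 - 63 = -55, which IS divisible by 1, so compatible.
    Write x = 63 + 70·t and substitute into x ≡ 8 (mod 9): 70·t ≡ 8 − 63 = -55 (mod 9).
    Reduce coefficients mod 9: 7·t ≡ 8 (mod 9).
    The inverse of 7 mod 9 is 4 (since 7·4 = 28 = 3·9 + 1), so t ≡ 4·8 = 32 ≡ 5 (mod 9).
    Then x = 63 + 70·5 = 413, valid modulo lcm(70, 9) = 630: x ≡ 413 (mod 630).
Verify: 413 mod 14 = 7, 413 mod 10 = 3, 413 mod 9 = 8.

x ≡ 413 (mod 630).
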